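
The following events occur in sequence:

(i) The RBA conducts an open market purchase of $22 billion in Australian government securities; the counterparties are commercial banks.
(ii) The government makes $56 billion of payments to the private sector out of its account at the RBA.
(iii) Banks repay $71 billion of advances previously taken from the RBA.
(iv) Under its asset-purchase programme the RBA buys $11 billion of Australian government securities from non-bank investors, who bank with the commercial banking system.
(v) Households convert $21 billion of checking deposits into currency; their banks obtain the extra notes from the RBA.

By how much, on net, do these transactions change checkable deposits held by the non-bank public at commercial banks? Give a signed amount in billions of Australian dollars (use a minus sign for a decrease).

RBA balance sheet:
  Assets:      Securities +$33B, Loans to banks −$71B
  Liabilities: Bank reserves −$3B, Currency in circulation +$21B, Government deposits −$56B
Commercial banking system:
  Assets:      Reserves at CB −$3B, Securities −$22B
  Liabilities: Checkable deposits +$46B, Borrowings from CB −$71B
So the change in checkable deposits held by the non-bank public at commercial banks is +$46 billion.

+$46 billion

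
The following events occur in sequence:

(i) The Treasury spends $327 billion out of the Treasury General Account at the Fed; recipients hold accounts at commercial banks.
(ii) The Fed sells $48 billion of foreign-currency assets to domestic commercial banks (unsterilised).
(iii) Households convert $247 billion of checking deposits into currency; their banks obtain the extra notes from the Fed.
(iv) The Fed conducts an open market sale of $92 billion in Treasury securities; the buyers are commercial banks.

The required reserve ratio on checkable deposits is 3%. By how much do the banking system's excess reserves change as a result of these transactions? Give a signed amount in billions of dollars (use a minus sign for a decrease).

-$62.4 billion

Government spending $327 billion: reserves +$327B, deposits +$327B.
FX sale $48 billion: reserves −$48B, deposits 0.
Currency withdrawal $247 billion: reserves −$247B, deposits −$247B.
OMO sale (to banks) $92 billion: reserves −$92B, deposits 0.
Totals: Δreserves = −$60B, Δdeposits = +$80B.
Δrequired reserves = 3% × +$80B = +$2.4B.
Δexcess reserves = Δreserves − Δrequired = −$60B − (+$2.4B) = -$62.4 billion.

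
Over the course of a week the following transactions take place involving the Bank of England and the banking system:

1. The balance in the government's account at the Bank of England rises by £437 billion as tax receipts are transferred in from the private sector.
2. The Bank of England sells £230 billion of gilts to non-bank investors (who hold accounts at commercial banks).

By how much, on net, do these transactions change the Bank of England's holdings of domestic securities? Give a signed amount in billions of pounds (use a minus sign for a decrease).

-£230 billion

Government account inflow £437 billion: the Bank of England's securities portfolio is untouched → 0.
Asset sale (to non-banks) £230 billion: securities removed from the Bank of England's portfolio → −£230B.
Net: 0 − 230 = -£230 billion.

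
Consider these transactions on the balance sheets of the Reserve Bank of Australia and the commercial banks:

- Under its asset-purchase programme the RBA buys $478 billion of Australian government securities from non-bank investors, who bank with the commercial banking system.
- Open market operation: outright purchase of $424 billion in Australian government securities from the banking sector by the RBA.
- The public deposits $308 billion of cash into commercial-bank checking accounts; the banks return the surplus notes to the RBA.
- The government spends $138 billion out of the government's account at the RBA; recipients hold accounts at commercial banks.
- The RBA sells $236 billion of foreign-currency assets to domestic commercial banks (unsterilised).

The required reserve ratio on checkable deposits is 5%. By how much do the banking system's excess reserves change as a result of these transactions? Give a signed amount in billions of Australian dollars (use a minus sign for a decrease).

Asset purchase (from non-banks) $478 billion: reserves +$478B, deposits +$478B.
OMO purchase (from banks) $424 billion: reserves +$424B, deposits 0.
Currency deposit $308 billion: reserves +$308B, deposits +$308B.
Government spending $138 billion: reserves +$138B, deposits +$138B.
FX sale $236 billion: reserves −$236B, deposits 0.
Totals: Δreserves = +$1112B, Δdeposits = +$924B.
Δrequired reserves = 5% × +$924B = +$46.2B.
Δexcess reserves = Δreserves − Δrequired = +$1112B − (+$46.2B) = +$1065.8 billion.

+$1065.8 billion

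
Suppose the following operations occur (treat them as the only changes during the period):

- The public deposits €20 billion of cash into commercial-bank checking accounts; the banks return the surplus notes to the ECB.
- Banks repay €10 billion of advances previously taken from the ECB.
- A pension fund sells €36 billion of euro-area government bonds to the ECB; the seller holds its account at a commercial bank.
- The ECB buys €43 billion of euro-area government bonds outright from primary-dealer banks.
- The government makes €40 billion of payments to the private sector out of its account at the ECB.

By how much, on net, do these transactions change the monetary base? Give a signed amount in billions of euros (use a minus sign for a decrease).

ECB balance sheet:
  Assets:      Securities +€79B, Loans to banks −€10B
  Liabilities: Bank reserves +€129B, Currency in circulation −€20B, Government deposits −€40B
Commercial banking system:
  Assets:      Reserves at CB +€129B, Securities −€43B
  Liabilities: Checkable deposits +€96B, Borrowings from CB −€10B
Monetary base = currency + reserves: −€20B + (+€129B) = +€109 billion.

+€109 billion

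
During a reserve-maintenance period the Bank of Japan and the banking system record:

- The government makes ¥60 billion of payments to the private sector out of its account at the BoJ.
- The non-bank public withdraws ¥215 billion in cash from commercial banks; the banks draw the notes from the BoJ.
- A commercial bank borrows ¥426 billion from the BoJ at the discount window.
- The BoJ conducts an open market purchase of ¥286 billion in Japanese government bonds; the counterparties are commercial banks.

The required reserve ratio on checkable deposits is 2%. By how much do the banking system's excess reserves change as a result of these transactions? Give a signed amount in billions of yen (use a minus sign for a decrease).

+¥560.1 billion

Government spending ¥60 billion: reserves +¥60B, deposits +¥60B.
Currency withdrawal ¥215 billion: reserves −¥215B, deposits −¥215B.
Discount-window loan ¥426 billion: reserves +¥426B, deposits 0.
OMO purchase (from banks) ¥286 billion: reserves +¥286B, deposits 0.
Totals: Δreserves = +¥557B, Δdeposits = −¥155B.
Δrequired reserves = 2% × −¥155B = −¥3.1B.
Δexcess reserves = Δreserves − Δrequired = +¥557B − (−¥3.1B) = +¥560.1 billion.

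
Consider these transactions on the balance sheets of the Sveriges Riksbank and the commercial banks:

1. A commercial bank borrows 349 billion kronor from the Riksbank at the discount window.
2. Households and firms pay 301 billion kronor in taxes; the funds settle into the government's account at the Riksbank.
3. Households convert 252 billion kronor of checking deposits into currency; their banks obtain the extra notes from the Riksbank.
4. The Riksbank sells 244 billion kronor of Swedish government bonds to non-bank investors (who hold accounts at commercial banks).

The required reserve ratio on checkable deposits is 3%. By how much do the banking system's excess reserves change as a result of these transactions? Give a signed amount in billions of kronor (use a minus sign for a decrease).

Discount-window loan 349 billion kronor: reserves +349B, deposits 0.
Government account inflow 301 billion kronor: reserves −301B, deposits −301B.
Currency withdrawal 252 billion kronor: reserves −252B, deposits −252B.
Asset sale (to non-banks) 244 billion kronor: reserves −244B, deposits −244B.
Totals: Δreserves = −448B, Δdeposits = −797B.
Δrequired reserves = 3% × −797B = −23.91B.
Δexcess reserves = Δreserves − Δrequired = −448B − (−23.91B) = -424.09 billion.

-424.09 billion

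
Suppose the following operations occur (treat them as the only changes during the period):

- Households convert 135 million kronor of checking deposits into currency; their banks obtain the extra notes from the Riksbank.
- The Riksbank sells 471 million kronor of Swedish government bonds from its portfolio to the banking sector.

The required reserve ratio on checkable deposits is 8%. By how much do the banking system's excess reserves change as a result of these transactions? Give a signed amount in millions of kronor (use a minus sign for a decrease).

Currency withdrawal 135 million kronor: reserves −135M, deposits −135M.
OMO sale (to banks) 471 million kronor: reserves −471M, deposits 0.
Totals: Δreserves = −606M, Δdeposits = −135M.
Δrequired reserves = 8% × −135M = −10.8M.
Δexcess reserves = Δreserves − Δrequired = −606M − (−10.8M) = -595.2 million.

-595.2 million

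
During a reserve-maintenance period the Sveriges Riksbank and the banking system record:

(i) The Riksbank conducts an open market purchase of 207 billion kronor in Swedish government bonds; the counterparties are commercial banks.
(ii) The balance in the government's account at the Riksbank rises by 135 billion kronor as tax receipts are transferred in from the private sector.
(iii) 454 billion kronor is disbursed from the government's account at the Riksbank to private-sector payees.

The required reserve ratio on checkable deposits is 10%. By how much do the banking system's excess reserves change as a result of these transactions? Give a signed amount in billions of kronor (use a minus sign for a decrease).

+494.1 billion

OMO purchase (from banks) 207 billion kronor: reserves +207B, deposits 0.
Government account inflow 135 billion kronor: reserves −135B, deposits −135B.
Government spending 454 billion kronor: reserves +454B, deposits +454B.
Totals: Δreserves = +526B, Δdeposits = +319B.
Δrequired reserves = 10% × +319B = +31.9B.
Δexcess reserves = Δreserves − Δrequired = +526B − (+31.9B) = +494.1 billion.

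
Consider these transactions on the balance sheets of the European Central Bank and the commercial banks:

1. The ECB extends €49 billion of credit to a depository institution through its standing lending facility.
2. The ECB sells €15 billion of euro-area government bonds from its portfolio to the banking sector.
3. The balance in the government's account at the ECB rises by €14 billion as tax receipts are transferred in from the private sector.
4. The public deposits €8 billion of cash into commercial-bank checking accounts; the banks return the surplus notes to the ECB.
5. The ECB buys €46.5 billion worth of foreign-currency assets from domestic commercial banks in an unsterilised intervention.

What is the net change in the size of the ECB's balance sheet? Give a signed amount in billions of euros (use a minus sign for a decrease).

+€80.5 billion

ECB balance sheet:
  Assets:      Securities −€15B, Loans to banks +€49B, Foreign assets +€46.5B
  Liabilities: Bank reserves +€74.5B, Currency in circulation −€8B, Government deposits +€14B
Change in total ECB assets = +€80.5 billion.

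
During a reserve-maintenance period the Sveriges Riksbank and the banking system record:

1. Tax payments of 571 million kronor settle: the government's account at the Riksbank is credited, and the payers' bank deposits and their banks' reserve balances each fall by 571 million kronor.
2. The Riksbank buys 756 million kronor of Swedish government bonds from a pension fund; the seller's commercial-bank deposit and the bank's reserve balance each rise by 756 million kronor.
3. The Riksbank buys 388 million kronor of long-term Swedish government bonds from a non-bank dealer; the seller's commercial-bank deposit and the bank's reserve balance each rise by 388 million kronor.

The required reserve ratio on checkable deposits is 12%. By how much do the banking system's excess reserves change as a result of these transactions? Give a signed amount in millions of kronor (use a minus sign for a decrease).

+504.24 million

Government account inflow 571 million kronor: reserves −571M, deposits −571M.
Asset purchase (from non-banks) 756 million kronor: reserves +756M, deposits +756M.
Asset purchase (from non-banks) 388 million kronor: reserves +388M, deposits +388M.
Totals: Δreserves = +573M, Δdeposits = +573M.
Δrequired reserves = 12% × +573M = +68.76M.
Δexcess reserves = Δreserves − Δrequired = +573M − (+68.76M) = +504.24 million.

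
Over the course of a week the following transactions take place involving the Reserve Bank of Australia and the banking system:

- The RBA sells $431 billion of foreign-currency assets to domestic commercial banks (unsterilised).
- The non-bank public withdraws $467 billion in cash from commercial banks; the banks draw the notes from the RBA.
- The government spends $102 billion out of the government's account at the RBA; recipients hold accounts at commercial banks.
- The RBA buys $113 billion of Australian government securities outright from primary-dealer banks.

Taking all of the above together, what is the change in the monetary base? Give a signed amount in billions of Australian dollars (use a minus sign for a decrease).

RBA balance sheet:
  Assets:      Securities +$113B, Foreign assets −$431B
  Liabilities: Bank reserves −$683B, Currency in circulation +$467B, Government deposits −$102B
Commercial banking system:
  Assets:      Reserves at CB −$683B, Securities −$113B, Foreign assets +$431B
  Liabilities: Checkable deposits −$365B
Monetary base = currency + reserves: +$467B + (−$683B) = -$216 billion.

-$216 billion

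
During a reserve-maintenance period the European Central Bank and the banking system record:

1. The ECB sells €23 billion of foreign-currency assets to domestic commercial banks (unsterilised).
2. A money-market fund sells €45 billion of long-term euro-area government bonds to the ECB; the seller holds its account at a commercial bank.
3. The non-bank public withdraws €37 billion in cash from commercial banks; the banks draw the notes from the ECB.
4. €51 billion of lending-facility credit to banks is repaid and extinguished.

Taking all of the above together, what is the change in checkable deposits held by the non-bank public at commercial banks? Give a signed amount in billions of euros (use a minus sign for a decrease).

+€8 billion

FX sale €23 billion: the counterparty is a bank, so public deposits are unchanged → 0.
Asset purchase (from non-banks) €45 billion: non-bank counterparties' bank balances rise → +€45B.
Currency withdrawal €37 billion: non-bank counterparties' bank balances fall → −€37B.
Discount-window repayment €51 billion: the counterparty is a bank, so public deposits are unchanged → 0.
Net: 0 + 45 − 37 + 0 = +€8 billion.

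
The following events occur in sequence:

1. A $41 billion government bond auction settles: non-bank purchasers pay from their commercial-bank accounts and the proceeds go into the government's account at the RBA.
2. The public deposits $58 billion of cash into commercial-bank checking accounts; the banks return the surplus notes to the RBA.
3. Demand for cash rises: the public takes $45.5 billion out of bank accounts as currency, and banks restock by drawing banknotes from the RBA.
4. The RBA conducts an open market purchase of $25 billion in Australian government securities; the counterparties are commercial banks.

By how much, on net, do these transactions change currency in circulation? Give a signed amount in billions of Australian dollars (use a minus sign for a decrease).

-$12.5 billion

Government account inflow $41 billion: no currency enters or leaves circulation → 0.
Currency deposit $58 billion: notes return to the central bank → −$58B.
Currency withdrawal $45.5 billion: notes leave the central bank → +$45.5B.
OMO purchase (from banks) $25 billion: no currency enters or leaves circulation → 0.
Net: 0 − 58 + 45.5 + 0 = -$12.5 billion.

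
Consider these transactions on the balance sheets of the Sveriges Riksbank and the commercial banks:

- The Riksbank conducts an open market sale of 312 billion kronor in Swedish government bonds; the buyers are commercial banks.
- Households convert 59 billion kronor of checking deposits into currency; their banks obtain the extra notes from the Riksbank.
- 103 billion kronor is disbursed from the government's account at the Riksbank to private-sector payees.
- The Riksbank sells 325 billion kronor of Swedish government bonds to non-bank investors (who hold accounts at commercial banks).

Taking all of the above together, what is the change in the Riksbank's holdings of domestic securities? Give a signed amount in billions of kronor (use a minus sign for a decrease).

Riksbank balance sheet:
  Assets:      Securities −637B
  Liabilities: Bank reserves −593B, Currency in circulation +59B, Government deposits −103B
So the change in the Riksbank's holdings of domestic securities is -637 billion.

-637 billion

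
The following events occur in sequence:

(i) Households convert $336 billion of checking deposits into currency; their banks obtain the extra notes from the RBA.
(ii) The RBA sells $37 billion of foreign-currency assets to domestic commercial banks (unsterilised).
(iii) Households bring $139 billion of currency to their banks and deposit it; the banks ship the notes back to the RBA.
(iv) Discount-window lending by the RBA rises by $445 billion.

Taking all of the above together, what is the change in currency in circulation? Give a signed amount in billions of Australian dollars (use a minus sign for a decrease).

RBA balance sheet:
  Assets:      Loans to banks +$445B, Foreign assets −$37B
  Liabilities: Bank reserves +$211B, Currency in circulation +$197B
Commercial banking system:
  Assets:      Reserves at CB +$211B, Foreign assets +$37B
  Liabilities: Checkable deposits −$197B, Borrowings from CB +$445B
So the change in currency in circulation is +$197 billion.

+$197 billion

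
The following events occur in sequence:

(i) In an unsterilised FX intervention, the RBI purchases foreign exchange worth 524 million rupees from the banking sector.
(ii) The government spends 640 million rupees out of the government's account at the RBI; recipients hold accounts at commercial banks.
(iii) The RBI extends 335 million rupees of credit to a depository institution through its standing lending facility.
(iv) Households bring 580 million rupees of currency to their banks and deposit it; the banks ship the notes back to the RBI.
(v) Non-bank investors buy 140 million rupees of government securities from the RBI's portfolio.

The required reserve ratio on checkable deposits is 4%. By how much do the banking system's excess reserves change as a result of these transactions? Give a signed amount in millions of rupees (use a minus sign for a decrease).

+1895.8 million

FX purchase 524 million rupees: reserves +524M, deposits 0.
Government spending 640 million rupees: reserves +640M, deposits +640M.
Discount-window loan 335 million rupees: reserves +335M, deposits 0.
Currency deposit 580 million rupees: reserves +580M, deposits +580M.
Asset sale (to non-banks) 140 million rupees: reserves −140M, deposits −140M.
Totals: Δreserves = +1939M, Δdeposits = +1080M.
Δrequired reserves = 4% × +1080M = +43.2M.
Δexcess reserves = Δreserves − Δrequired = +1939M − (+43.2M) = +1895.8 million.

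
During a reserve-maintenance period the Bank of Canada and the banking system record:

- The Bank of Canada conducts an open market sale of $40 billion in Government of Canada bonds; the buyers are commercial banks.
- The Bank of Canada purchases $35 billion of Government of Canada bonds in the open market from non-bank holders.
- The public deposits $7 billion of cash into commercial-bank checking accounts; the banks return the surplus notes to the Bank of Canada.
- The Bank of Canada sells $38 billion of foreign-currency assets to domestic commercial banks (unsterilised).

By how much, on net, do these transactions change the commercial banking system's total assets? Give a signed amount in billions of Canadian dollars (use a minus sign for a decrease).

+$42 billion

OMO sale (to banks) $40 billion: just an asset swap on bank balance sheets → 0.
Asset purchase (from non-banks) $35 billion: bank balance sheets expand → +$35B.
Currency deposit $7 billion: bank balance sheets expand → +$7B.
FX sale $38 billion: just an asset swap on bank balance sheets → 0.
Net: 0 + 35 + 7 + 0 = +$42 billion.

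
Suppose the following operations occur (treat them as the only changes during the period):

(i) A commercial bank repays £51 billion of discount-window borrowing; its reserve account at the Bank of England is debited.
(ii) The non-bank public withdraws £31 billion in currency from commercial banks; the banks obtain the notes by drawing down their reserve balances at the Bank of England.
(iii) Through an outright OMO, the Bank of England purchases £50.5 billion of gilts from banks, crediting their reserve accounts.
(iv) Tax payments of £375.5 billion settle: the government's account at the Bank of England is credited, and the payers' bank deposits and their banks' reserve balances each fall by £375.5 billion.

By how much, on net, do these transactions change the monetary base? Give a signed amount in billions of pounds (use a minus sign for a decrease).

Discount-window repayment £51 billion: Bank of England balance sheet contracts → −£51B.
Currency withdrawal £31 billion: just a shift between currency and reserves — both are base money → 0.
OMO purchase (from banks) £50.5 billion: Bank of England balance sheet expands → +£50.5B.
Government account inflow £375.5 billion: reserves shift to a non-base liability → −£375.5B.
Net: −51 + 0 + 50.5 − 375.5 = -£376 billion.

-£376 billion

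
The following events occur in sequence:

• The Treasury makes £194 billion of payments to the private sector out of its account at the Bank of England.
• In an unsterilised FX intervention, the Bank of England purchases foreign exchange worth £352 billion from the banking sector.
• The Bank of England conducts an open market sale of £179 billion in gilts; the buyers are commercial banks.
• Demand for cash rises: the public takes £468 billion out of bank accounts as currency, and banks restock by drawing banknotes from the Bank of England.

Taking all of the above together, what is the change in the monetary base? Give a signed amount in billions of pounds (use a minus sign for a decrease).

+£367 billion

Government spending £194 billion: a non-base liability converts back to reserves → +£194B.
FX purchase £352 billion: Bank of England balance sheet expands → +£352B.
OMO sale (to banks) £179 billion: Bank of England balance sheet contracts → −£179B.
Currency withdrawal £468 billion: just a shift between currency and reserves — both are base money → 0.
Net: 194 + 352 − 179 + 0 = +£367 billion.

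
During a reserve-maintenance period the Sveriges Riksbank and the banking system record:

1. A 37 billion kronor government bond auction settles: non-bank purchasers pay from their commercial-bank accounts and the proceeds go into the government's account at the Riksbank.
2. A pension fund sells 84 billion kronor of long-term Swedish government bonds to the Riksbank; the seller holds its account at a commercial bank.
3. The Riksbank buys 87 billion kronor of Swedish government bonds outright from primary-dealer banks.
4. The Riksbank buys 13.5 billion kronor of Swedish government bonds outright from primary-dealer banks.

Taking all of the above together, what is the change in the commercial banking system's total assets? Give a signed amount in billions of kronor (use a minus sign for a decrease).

+47 billion

Riksbank balance sheet:
  Assets:      Securities +184.5B
  Liabilities: Bank reserves +147.5B, Government deposits +37B
Commercial banking system:
  Assets:      Reserves at CB +147.5B, Securities −100.5B
  Liabilities: Checkable deposits +47B
Change in total bank assets = +47 billion.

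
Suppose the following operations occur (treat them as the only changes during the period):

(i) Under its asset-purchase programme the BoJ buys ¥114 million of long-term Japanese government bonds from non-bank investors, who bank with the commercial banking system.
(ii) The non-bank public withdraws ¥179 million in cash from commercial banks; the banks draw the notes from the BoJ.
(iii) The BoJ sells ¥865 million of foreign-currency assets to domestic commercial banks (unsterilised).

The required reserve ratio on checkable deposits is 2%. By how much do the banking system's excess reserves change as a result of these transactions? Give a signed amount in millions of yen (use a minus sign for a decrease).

-¥928.7 million

Asset purchase (from non-banks) ¥114 million: reserves +¥114M, deposits +¥114M.
Currency withdrawal ¥179 million: reserves −¥179M, deposits −¥179M.
FX sale ¥865 million: reserves −¥865M, deposits 0.
Totals: Δreserves = −¥930M, Δdeposits = −¥65M.
Δrequired reserves = 2% × −¥65M = −¥1.3M.
Δexcess reserves = Δreserves − Δrequired = −¥930M − (−¥1.3M) = -¥928.7 million.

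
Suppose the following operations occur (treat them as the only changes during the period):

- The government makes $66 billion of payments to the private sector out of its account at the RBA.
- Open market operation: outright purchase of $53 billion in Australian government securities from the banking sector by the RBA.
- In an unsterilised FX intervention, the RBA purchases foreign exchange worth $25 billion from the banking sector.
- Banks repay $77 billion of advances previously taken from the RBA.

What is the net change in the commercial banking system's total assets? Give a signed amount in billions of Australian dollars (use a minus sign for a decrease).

RBA balance sheet:
  Assets:      Securities +$53B, Loans to banks −$77B, Foreign assets +$25B
  Liabilities: Bank reserves +$67B, Government deposits −$66B
Commercial banking system:
  Assets:      Reserves at CB +$67B, Securities −$53B, Foreign assets −$25B
  Liabilities: Checkable deposits +$66B, Borrowings from CB −$77B
Change in total bank assets = -$11 billion.

-$11 billion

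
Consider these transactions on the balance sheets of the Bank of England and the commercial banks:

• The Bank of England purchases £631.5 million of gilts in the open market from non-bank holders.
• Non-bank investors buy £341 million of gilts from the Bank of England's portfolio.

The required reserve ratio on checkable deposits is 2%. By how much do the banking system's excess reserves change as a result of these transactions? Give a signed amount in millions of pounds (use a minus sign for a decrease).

Asset purchase (from non-banks) £631.5 million: reserves +£631.5M, deposits +£631.5M.
Asset sale (to non-banks) £341 million: reserves −£341M, deposits −£341M.
Totals: Δreserves = +£290.5M, Δdeposits = +£290.5M.
Δrequired reserves = 2% × +£290.5M = +£5.81M.
Δexcess reserves = Δreserves − Δrequired = +£290.5M − (+£5.81M) = +£284.69 million.

+£284.69 million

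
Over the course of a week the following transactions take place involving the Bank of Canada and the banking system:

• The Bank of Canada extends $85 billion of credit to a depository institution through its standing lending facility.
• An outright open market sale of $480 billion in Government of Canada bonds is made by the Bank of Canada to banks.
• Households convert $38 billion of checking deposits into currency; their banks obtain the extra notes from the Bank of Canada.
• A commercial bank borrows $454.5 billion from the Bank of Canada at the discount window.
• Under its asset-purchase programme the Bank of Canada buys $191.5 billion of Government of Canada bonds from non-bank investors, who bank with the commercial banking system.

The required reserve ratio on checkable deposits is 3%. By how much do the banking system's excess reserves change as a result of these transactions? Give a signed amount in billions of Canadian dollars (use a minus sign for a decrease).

Discount-window loan $85 billion: reserves +$85B, deposits 0.
OMO sale (to banks) $480 billion: reserves −$480B, deposits 0.
Currency withdrawal $38 billion: reserves −$38B, deposits −$38B.
Discount-window loan $454.5 billion: reserves +$454.5B, deposits 0.
Asset purchase (from non-banks) $191.5 billion: reserves +$191.5B, deposits +$191.5B.
Totals: Δreserves = +$213B, Δdeposits = +$153.5B.
Δrequired reserves = 3% × +$153.5B = +$4.605B.
Δexcess reserves = Δreserves − Δrequired = +$213B − (+$4.605B) = +$208.395 billion.

+$208.395 billion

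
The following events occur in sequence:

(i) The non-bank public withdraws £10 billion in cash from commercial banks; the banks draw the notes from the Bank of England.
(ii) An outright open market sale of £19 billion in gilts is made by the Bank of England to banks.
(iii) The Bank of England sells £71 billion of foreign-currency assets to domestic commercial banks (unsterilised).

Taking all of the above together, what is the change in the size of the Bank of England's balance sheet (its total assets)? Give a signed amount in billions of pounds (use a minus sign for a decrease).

-£90 billion

Currency withdrawal £10 billion: only the composition of liabilities changes → 0.
OMO sale (to banks) £19 billion: a Bank of England asset is shed → −£19B.
FX sale £71 billion: a Bank of England asset is shed → −£71B.
Net: 0 − 19 − 71 = -£90 billion.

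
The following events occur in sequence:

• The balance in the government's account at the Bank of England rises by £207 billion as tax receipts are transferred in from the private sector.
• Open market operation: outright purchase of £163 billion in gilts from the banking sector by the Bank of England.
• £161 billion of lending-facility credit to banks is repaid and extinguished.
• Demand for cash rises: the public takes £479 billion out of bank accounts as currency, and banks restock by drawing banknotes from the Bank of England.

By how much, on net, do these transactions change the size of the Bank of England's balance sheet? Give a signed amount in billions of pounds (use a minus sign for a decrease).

+£2 billion

Government account inflow £207 billion: only the composition of liabilities changes → 0.
OMO purchase (from banks) £163 billion: a Bank of England asset is acquired → +£163B.
Discount-window repayment £161 billion: a Bank of England asset is shed → −£161B.
Currency withdrawal £479 billion: only the composition of liabilities changes → 0.
Net: 0 + 163 − 161 + 0 = +£2 billion.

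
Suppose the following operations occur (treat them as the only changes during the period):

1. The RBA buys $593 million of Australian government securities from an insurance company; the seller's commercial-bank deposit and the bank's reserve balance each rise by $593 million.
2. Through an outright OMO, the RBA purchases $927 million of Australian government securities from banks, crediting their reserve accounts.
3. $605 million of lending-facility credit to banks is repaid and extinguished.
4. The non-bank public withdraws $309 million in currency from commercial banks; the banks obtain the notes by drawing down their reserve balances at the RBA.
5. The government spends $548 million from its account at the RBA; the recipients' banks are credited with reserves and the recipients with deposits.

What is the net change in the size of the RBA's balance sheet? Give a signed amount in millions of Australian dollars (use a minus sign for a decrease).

+$915 million

RBA balance sheet:
  Assets:      Securities +$1520M, Loans to banks −$605M
  Liabilities: Bank reserves +$1154M, Currency in circulation +$309M, Government deposits −$548M
Change in total RBA assets = +$915 million.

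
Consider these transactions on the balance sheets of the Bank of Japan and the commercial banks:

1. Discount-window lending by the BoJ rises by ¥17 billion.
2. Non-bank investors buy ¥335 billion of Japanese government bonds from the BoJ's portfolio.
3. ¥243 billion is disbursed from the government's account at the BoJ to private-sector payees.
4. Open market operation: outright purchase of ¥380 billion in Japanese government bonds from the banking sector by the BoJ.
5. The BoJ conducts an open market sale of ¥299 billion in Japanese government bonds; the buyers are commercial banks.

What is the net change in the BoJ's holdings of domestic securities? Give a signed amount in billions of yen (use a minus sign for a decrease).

BoJ balance sheet:
  Assets:      Securities −¥254B, Loans to banks +¥17B
  Liabilities: Bank reserves +¥6B, Government deposits −¥243B
Commercial banking system:
  Assets:      Reserves at CB +¥6B, Securities −¥81B
  Liabilities: Checkable deposits −¥92B, Borrowings from CB +¥17B
So the change in the BoJ's holdings of domestic securities is -¥254 billion.

-¥254 billion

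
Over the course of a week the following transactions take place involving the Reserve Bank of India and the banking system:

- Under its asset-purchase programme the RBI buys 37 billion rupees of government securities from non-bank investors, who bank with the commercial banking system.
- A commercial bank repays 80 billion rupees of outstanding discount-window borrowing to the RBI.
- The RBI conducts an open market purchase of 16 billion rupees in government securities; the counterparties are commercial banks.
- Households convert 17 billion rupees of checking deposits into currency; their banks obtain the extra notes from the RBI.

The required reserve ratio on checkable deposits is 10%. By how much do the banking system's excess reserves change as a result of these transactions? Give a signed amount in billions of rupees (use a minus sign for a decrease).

Asset purchase (from non-banks) 37 billion rupees: reserves +37B, deposits +37B.
Discount-window repayment 80 billion rupees: reserves −80B, deposits 0.
OMO purchase (from banks) 16 billion rupees: reserves +16B, deposits 0.
Currency withdrawal 17 billion rupees: reserves −17B, deposits −17B.
Totals: Δreserves = −44B, Δdeposits = +20B.
Δrequired reserves = 10% × +20B = +2B.
Δexcess reserves = Δreserves − Δrequired = −44B − (+2B) = -46 billion.

-46 billion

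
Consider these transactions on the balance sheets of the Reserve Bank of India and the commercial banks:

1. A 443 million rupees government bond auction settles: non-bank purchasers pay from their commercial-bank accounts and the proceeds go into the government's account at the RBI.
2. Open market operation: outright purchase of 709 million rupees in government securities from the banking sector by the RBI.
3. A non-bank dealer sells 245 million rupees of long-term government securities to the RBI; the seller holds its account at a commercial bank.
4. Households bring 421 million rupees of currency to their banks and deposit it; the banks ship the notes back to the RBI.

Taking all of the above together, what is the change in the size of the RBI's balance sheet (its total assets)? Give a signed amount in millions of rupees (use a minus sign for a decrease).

+954 million

RBI balance sheet:
  Assets:      Securities +954M
  Liabilities: Bank reserves +932M, Currency in circulation −421M, Government deposits +443M
Commercial banking system:
  Assets:      Reserves at CB +932M, Securities −709M
  Liabilities: Checkable deposits +223M
Change in total RBI assets = +954 million.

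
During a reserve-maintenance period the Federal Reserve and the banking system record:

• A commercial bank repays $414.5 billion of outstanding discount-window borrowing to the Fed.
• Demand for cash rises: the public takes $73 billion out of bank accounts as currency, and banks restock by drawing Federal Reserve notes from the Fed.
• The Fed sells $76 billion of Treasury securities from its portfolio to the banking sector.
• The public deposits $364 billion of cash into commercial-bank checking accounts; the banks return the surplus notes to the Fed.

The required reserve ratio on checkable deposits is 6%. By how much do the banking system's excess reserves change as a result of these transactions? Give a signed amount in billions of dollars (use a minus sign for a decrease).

-$216.96 billion

Discount-window repayment $414.5 billion: reserves −$414.5B, deposits 0.
Currency withdrawal $73 billion: reserves −$73B, deposits −$73B.
OMO sale (to banks) $76 billion: reserves −$76B, deposits 0.
Currency deposit $364 billion: reserves +$364B, deposits +$364B.
Totals: Δreserves = −$199.5B, Δdeposits = +$291B.
Δrequired reserves = 6% × +$291B = +$17.46B.
Δexcess reserves = Δreserves − Δrequired = −$199.5B − (+$17.46B) = -$216.96 billion.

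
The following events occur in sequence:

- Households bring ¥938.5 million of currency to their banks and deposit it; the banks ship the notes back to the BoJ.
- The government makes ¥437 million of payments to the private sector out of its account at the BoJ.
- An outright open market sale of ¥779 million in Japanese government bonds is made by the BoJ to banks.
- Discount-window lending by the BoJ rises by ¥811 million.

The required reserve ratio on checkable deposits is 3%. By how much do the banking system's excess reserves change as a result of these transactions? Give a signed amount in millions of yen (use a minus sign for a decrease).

Currency deposit ¥938.5 million: reserves +¥938.5M, deposits +¥938.5M.
Government spending ¥437 million: reserves +¥437M, deposits +¥437M.
OMO sale (to banks) ¥779 million: reserves −¥779M, deposits 0.
Discount-window loan ¥811 million: reserves +¥811M, deposits 0.
Totals: Δreserves = +¥1407.5M, Δdeposits = +¥1375.5M.
Δrequired reserves = 3% × +¥1375.5M = +¥41.265M.
Δexcess reserves = Δreserves − Δrequired = +¥1407.5M − (+¥41.265M) = +¥1366.235 million.

+¥1366.235 million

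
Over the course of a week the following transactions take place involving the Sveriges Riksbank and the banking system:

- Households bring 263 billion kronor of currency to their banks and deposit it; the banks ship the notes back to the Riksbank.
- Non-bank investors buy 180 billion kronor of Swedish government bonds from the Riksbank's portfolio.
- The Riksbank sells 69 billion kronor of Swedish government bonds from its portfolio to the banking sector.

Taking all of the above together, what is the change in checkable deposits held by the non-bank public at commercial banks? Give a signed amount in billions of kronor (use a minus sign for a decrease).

+83 billion

Riksbank balance sheet:
  Assets:      Securities −249B
  Liabilities: Bank reserves +14B, Currency in circulation −263B
Commercial banking system:
  Assets:      Reserves at CB +14B, Securities +69B
  Liabilities: Checkable deposits +83B
So the change in checkable deposits held by the non-bank public at commercial banks is +83 billion.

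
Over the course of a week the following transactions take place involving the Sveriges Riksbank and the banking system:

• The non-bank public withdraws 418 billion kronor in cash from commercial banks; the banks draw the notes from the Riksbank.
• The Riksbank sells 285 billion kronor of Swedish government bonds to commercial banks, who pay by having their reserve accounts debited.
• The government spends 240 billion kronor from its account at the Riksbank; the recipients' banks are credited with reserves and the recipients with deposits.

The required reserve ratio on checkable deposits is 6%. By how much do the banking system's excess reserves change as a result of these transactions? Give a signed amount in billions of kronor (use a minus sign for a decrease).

Currency withdrawal 418 billion kronor: reserves −418B, deposits −418B.
OMO sale (to banks) 285 billion kronor: reserves −285B, deposits 0.
Government spending 240 billion kronor: reserves +240B, deposits +240B.
Totals: Δreserves = −463B, Δdeposits = −178B.
Δrequired reserves = 6% × −178B = −10.68B.
Δexcess reserves = Δreserves − Δrequired = −463B − (−10.68B) = -452.32 billion.

-452.32 billion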